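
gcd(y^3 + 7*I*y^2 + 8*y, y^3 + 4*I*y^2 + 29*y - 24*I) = y^2 + 7*I*y + 8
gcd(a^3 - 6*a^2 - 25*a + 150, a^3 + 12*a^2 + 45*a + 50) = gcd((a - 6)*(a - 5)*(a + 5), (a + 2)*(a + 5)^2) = a + 5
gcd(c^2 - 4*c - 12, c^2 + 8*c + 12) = c + 2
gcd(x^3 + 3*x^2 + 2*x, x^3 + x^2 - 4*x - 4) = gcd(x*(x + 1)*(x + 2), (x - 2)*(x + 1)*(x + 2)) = x^2 + 3*x + 2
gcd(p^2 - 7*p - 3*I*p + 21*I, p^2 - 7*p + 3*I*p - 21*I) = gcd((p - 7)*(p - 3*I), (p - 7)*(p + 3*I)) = p - 7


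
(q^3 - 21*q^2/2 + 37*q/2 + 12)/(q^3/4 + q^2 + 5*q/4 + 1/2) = 2*(2*q^3 - 21*q^2 + 37*q + 24)/(q^3 + 4*q^2 + 5*q + 2)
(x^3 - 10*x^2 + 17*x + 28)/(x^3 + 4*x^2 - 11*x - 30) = (x^3 - 10*x^2 + 17*x + 28)/(x^3 + 4*x^2 - 11*x - 30)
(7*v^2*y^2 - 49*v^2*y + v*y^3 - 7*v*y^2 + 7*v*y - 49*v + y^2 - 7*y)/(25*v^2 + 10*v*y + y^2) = (7*v^2*y^2 - 49*v^2*y + v*y^3 - 7*v*y^2 + 7*v*y - 49*v + y^2 - 7*y)/(25*v^2 + 10*v*y + y^2)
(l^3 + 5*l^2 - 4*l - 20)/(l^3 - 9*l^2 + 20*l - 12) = (l^2 + 7*l + 10)/(l^2 - 7*l + 6)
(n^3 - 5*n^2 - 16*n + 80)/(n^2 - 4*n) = n - 1 - 20/n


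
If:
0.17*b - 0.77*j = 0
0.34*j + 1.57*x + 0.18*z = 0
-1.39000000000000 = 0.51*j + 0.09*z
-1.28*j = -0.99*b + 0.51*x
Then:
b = 1.37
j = 0.30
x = 1.90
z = -17.16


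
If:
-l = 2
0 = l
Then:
No Solution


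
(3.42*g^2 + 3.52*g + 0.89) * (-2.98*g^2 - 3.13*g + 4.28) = -10.1916*g^4 - 21.1942*g^3 + 0.967800000000001*g^2 + 12.2799*g + 3.8092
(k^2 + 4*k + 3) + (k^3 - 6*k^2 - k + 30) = k^3 - 5*k^2 + 3*k + 33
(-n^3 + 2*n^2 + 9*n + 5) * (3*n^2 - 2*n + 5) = -3*n^5 + 8*n^4 + 18*n^3 + 7*n^2 + 35*n + 25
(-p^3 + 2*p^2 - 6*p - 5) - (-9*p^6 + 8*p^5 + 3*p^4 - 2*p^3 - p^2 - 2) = 9*p^6 - 8*p^5 - 3*p^4 + p^3 + 3*p^2 - 6*p - 3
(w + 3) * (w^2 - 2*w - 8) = w^3 + w^2 - 14*w - 24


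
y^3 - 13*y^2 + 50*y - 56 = (y - 7)*(y - 4)*(y - 2)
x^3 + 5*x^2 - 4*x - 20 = (x - 2)*(x + 2)*(x + 5)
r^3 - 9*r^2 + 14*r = r*(r - 7)*(r - 2)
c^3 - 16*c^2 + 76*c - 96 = (c - 8)*(c - 6)*(c - 2)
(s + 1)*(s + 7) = s^2 + 8*s + 7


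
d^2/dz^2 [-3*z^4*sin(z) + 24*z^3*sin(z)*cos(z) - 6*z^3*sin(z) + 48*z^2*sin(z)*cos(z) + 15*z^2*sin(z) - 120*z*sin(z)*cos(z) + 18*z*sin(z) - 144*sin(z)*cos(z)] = 3*z^4*sin(z) + 6*z^3*sin(z) - 48*z^3*sin(2*z) - 24*z^3*cos(z) - 51*z^2*sin(z) - 96*z^2*sin(2*z) - 36*z^2*cos(z) + 144*z^2*cos(2*z) - 54*z*sin(z) + 312*z*sin(2*z) + 60*z*cos(z) + 192*z*cos(2*z) + 30*sin(z) + 336*sin(2*z) + 36*cos(z) - 240*cos(2*z)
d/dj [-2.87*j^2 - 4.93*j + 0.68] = -5.74*j - 4.93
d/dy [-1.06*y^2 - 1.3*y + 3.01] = -2.12*y - 1.3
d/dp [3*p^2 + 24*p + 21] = 6*p + 24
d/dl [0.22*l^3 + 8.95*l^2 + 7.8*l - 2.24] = 0.66*l^2 + 17.9*l + 7.8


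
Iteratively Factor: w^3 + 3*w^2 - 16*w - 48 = (w - 4)*(w^2 + 7*w + 12) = (w - 4)*(w + 4)*(w + 3)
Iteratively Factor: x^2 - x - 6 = (x - 3)*(x + 2)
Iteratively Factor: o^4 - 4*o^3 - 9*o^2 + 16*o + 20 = (o + 2)*(o^3 - 6*o^2 + 3*o + 10) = (o - 5)*(o + 2)*(o^2 - o - 2) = (o - 5)*(o - 2)*(o + 2)*(o + 1)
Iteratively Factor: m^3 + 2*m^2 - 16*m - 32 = (m + 2)*(m^2 - 16) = (m - 4)*(m + 2)*(m + 4)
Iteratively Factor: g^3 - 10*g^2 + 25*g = (g - 5)*(g^2 - 5*g) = g*(g - 5)*(g - 5)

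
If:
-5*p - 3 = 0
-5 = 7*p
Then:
No Solution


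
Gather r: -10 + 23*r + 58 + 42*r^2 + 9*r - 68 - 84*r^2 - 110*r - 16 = -42*r^2 - 78*r - 36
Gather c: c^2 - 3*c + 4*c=c^2 + c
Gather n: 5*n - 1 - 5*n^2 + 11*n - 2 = -5*n^2 + 16*n - 3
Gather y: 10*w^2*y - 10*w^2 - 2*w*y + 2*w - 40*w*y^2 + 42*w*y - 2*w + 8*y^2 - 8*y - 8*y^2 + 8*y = -10*w^2 - 40*w*y^2 + y*(10*w^2 + 40*w)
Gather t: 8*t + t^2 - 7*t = t^2 + t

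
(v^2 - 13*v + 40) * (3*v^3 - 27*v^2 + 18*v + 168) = 3*v^5 - 66*v^4 + 489*v^3 - 1146*v^2 - 1464*v + 6720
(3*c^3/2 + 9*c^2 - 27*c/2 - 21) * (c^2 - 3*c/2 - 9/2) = 3*c^5/2 + 27*c^4/4 - 135*c^3/4 - 165*c^2/4 + 369*c/4 + 189/2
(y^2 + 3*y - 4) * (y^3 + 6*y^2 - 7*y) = y^5 + 9*y^4 + 7*y^3 - 45*y^2 + 28*y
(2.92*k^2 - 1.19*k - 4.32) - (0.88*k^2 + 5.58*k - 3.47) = 2.04*k^2 - 6.77*k - 0.85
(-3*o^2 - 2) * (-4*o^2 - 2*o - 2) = 12*o^4 + 6*o^3 + 14*o^2 + 4*o + 4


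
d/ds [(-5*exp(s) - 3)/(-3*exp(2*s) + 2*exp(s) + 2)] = (-15*exp(2*s) - 18*exp(s) - 4)*exp(s)/(9*exp(4*s) - 12*exp(3*s) - 8*exp(2*s) + 8*exp(s) + 4)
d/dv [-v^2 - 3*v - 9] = -2*v - 3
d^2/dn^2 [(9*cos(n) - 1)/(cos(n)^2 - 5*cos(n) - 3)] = (81*sin(n)^4*cos(n) + 41*sin(n)^4 + 84*sin(n)^2 + 75*cos(n)/4 + 231*cos(3*n)/4 - 9*cos(5*n)/2 + 201)/(sin(n)^2 + 5*cos(n) + 2)^3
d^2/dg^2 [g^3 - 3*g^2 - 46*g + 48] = 6*g - 6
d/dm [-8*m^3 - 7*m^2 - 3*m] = -24*m^2 - 14*m - 3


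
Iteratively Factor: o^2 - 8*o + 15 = (o - 5)*(o - 3)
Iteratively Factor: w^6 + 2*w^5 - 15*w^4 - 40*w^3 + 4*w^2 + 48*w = (w + 3)*(w^5 - w^4 - 12*w^3 - 4*w^2 + 16*w) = w*(w + 3)*(w^4 - w^3 - 12*w^2 - 4*w + 16) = w*(w + 2)*(w + 3)*(w^3 - 3*w^2 - 6*w + 8) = w*(w - 1)*(w + 2)*(w + 3)*(w^2 - 2*w - 8) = w*(w - 1)*(w + 2)^2*(w + 3)*(w - 4)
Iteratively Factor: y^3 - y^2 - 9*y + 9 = (y - 3)*(y^2 + 2*y - 3) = (y - 3)*(y + 3)*(y - 1)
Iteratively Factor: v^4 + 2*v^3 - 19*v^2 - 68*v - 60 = (v - 5)*(v^3 + 7*v^2 + 16*v + 12) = (v - 5)*(v + 2)*(v^2 + 5*v + 6) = (v - 5)*(v + 2)^2*(v + 3)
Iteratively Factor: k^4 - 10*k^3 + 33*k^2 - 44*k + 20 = (k - 2)*(k^3 - 8*k^2 + 17*k - 10) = (k - 2)*(k - 1)*(k^2 - 7*k + 10) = (k - 5)*(k - 2)*(k - 1)*(k - 2)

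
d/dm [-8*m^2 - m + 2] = -16*m - 1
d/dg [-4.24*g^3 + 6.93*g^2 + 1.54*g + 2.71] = -12.72*g^2 + 13.86*g + 1.54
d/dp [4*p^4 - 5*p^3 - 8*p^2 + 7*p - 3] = 16*p^3 - 15*p^2 - 16*p + 7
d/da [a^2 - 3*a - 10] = 2*a - 3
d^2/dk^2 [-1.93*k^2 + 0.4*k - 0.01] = -3.86000000000000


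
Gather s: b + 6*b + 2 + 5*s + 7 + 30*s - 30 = 7*b + 35*s - 21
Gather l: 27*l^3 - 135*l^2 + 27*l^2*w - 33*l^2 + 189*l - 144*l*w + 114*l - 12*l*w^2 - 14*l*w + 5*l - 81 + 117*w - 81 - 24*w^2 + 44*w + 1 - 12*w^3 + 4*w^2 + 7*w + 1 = 27*l^3 + l^2*(27*w - 168) + l*(-12*w^2 - 158*w + 308) - 12*w^3 - 20*w^2 + 168*w - 160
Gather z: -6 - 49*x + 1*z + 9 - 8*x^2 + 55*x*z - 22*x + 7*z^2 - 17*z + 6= -8*x^2 - 71*x + 7*z^2 + z*(55*x - 16) + 9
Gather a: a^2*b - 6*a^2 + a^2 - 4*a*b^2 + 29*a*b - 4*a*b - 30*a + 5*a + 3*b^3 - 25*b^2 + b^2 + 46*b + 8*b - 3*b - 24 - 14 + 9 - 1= a^2*(b - 5) + a*(-4*b^2 + 25*b - 25) + 3*b^3 - 24*b^2 + 51*b - 30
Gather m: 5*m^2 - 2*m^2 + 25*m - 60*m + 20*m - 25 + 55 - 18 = 3*m^2 - 15*m + 12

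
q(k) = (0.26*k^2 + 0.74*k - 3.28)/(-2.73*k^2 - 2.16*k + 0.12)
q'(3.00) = -0.05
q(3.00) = -0.04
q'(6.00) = -0.00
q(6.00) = -0.09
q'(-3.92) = 0.08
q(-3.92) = 0.07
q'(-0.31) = -4.76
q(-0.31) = -6.61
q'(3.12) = -0.04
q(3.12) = -0.05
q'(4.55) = -0.01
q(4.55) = -0.08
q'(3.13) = -0.04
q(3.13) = -0.05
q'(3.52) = -0.03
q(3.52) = -0.06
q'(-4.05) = 0.07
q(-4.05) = 0.06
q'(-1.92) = 0.97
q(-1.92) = 0.65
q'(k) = (0.52*k + 0.74)/(-2.73*k^2 - 2.16*k + 0.12) + (5.46*k + 2.16)*(0.26*k^2 + 0.74*k - 3.28)/(-2.73*k^2 - 2.16*k + 0.12)^2 = (1.4586*k^2 - 17.8464*k - 6.996)/(7.4529*k^4 + 11.7936*k^3 + 4.0104*k^2 - 0.5184*k + 0.0144)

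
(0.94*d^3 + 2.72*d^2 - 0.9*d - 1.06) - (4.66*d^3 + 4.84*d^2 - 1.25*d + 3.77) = -3.72*d^3 - 2.12*d^2 + 0.35*d - 4.83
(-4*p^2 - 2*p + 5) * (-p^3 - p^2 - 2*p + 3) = 4*p^5 + 6*p^4 + 5*p^3 - 13*p^2 - 16*p + 15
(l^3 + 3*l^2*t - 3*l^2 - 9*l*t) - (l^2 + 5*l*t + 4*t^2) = l^3 + 3*l^2*t - 4*l^2 - 14*l*t - 4*t^2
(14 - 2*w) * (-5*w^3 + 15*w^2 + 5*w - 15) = 10*w^4 - 100*w^3 + 200*w^2 + 100*w - 210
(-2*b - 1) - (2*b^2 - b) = -2*b^2 - b - 1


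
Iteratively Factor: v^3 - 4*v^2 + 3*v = (v - 1)*(v^2 - 3*v) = (v - 3)*(v - 1)*(v)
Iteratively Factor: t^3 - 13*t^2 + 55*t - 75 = (t - 5)*(t^2 - 8*t + 15) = (t - 5)^2*(t - 3)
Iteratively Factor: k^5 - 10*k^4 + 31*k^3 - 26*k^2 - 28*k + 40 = (k - 2)*(k^4 - 8*k^3 + 15*k^2 + 4*k - 20) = (k - 2)^2*(k^3 - 6*k^2 + 3*k + 10) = (k - 2)^2*(k + 1)*(k^2 - 7*k + 10) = (k - 2)^3*(k + 1)*(k - 5)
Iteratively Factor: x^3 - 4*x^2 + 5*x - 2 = (x - 1)*(x^2 - 3*x + 2) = (x - 1)^2*(x - 2)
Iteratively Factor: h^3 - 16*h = (h)*(h^2 - 16) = h*(h - 4)*(h + 4)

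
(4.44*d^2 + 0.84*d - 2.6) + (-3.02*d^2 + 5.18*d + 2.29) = 1.42*d^2 + 6.02*d - 0.31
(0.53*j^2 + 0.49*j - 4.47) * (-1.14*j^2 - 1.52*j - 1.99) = -0.6042*j^4 - 1.3642*j^3 + 3.2963*j^2 + 5.8193*j + 8.8953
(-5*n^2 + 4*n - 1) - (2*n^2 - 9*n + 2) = -7*n^2 + 13*n - 3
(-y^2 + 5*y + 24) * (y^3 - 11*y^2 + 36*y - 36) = -y^5 + 16*y^4 - 67*y^3 - 48*y^2 + 684*y - 864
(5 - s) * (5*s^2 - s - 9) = -5*s^3 + 26*s^2 + 4*s - 45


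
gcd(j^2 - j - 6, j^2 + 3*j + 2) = j + 2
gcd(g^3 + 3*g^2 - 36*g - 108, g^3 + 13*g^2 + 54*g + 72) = g^2 + 9*g + 18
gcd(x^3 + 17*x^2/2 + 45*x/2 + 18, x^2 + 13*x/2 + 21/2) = x + 3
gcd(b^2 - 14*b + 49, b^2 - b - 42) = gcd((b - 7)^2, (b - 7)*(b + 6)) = b - 7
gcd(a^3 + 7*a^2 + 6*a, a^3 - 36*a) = a^2 + 6*a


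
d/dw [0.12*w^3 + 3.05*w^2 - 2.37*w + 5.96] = 0.36*w^2 + 6.1*w - 2.37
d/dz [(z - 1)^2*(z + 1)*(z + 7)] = 4*z^3 + 18*z^2 - 16*z - 6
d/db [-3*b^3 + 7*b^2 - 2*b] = -9*b^2 + 14*b - 2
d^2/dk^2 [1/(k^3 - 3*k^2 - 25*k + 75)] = 2*(3*(1 - k)*(k^3 - 3*k^2 - 25*k + 75) + (-3*k^2 + 6*k + 25)^2)/(k^3 - 3*k^2 - 25*k + 75)^3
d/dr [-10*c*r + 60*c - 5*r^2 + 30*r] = -10*c - 10*r + 30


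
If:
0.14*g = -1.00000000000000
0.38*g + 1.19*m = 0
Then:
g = -7.14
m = 2.28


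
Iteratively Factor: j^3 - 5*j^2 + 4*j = (j)*(j^2 - 5*j + 4) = j*(j - 4)*(j - 1)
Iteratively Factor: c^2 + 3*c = (c + 3)*(c)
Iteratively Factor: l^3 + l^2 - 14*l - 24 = (l + 3)*(l^2 - 2*l - 8) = (l - 4)*(l + 3)*(l + 2)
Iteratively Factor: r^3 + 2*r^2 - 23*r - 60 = (r + 3)*(r^2 - r - 20) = (r + 3)*(r + 4)*(r - 5)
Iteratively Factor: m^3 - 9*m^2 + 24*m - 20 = (m - 2)*(m^2 - 7*m + 10) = (m - 2)^2*(m - 5)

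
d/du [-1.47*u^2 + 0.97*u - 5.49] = 0.97 - 2.94*u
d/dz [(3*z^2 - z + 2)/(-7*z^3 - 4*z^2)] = (21*z^3 - 14*z^2 + 38*z + 16)/(z^3*(49*z^2 + 56*z + 16))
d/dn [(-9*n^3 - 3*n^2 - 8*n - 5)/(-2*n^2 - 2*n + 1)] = (18*n^4 + 36*n^3 - 37*n^2 - 26*n - 18)/(4*n^4 + 8*n^3 - 4*n + 1)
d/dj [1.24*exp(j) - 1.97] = 1.24*exp(j)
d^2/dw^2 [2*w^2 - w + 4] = 4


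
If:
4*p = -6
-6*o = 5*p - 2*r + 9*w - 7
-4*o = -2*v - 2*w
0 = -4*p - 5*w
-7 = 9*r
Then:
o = 193/540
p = -3/2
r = -7/9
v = -131/270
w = 6/5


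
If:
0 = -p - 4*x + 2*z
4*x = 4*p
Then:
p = 2*z/5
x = 2*z/5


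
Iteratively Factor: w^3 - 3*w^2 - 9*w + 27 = (w - 3)*(w^2 - 9) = (w - 3)^2*(w + 3)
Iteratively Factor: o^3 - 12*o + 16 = (o - 2)*(o^2 + 2*o - 8) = (o - 2)^2*(o + 4)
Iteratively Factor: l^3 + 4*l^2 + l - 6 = (l + 2)*(l^2 + 2*l - 3) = (l - 1)*(l + 2)*(l + 3)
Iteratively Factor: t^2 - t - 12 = (t - 4)*(t + 3)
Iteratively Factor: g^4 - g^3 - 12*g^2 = (g - 4)*(g^3 + 3*g^2) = (g - 4)*(g + 3)*(g^2) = g*(g - 4)*(g + 3)*(g)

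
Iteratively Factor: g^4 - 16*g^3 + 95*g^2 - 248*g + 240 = (g - 4)*(g^3 - 12*g^2 + 47*g - 60) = (g - 4)*(g - 3)*(g^2 - 9*g + 20) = (g - 5)*(g - 4)*(g - 3)*(g - 4)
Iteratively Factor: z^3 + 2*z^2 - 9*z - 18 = (z + 3)*(z^2 - z - 6) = (z - 3)*(z + 3)*(z + 2)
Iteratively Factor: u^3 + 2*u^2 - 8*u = (u - 2)*(u^2 + 4*u) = u*(u - 2)*(u + 4)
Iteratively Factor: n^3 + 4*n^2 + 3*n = (n + 3)*(n^2 + n) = (n + 1)*(n + 3)*(n)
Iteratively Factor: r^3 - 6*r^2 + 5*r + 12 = (r - 4)*(r^2 - 2*r - 3) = (r - 4)*(r + 1)*(r - 3)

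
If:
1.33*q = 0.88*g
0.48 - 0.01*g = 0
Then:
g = 48.00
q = 31.76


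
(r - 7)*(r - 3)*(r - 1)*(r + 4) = r^4 - 7*r^3 - 13*r^2 + 103*r - 84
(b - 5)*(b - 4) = b^2 - 9*b + 20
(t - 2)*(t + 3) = t^2 + t - 6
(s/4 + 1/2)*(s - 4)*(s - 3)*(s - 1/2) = s^4/4 - 11*s^3/8 + s^2/8 + 25*s/4 - 3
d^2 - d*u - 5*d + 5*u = (d - 5)*(d - u)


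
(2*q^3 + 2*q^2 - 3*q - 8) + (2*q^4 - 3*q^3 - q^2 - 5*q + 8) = 2*q^4 - q^3 + q^2 - 8*q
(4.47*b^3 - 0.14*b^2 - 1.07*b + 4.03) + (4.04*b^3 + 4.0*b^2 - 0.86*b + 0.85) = 8.51*b^3 + 3.86*b^2 - 1.93*b + 4.88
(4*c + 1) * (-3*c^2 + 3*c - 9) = -12*c^3 + 9*c^2 - 33*c - 9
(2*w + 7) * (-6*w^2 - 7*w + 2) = -12*w^3 - 56*w^2 - 45*w + 14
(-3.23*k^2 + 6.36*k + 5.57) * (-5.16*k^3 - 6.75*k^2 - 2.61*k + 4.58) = 16.6668*k^5 - 11.0151*k^4 - 63.2409*k^3 - 68.9905*k^2 + 14.5911*k + 25.5106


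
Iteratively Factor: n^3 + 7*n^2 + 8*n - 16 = (n + 4)*(n^2 + 3*n - 4) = (n - 1)*(n + 4)*(n + 4)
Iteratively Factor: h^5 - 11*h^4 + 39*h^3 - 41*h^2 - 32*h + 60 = (h - 3)*(h^4 - 8*h^3 + 15*h^2 + 4*h - 20) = (h - 5)*(h - 3)*(h^3 - 3*h^2 + 4) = (h - 5)*(h - 3)*(h - 2)*(h^2 - h - 2) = (h - 5)*(h - 3)*(h - 2)^2*(h + 1)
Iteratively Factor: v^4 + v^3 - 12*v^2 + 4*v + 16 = (v + 1)*(v^3 - 12*v + 16) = (v + 1)*(v + 4)*(v^2 - 4*v + 4) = (v - 2)*(v + 1)*(v + 4)*(v - 2)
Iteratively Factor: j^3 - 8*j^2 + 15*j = (j - 5)*(j^2 - 3*j) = j*(j - 5)*(j - 3)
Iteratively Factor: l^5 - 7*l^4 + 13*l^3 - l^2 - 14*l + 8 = (l - 4)*(l^4 - 3*l^3 + l^2 + 3*l - 2) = (l - 4)*(l - 1)*(l^3 - 2*l^2 - l + 2) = (l - 4)*(l - 2)*(l - 1)*(l^2 - 1) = (l - 4)*(l - 2)*(l - 1)*(l + 1)*(l - 1)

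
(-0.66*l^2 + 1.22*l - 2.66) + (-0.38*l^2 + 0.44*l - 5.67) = -1.04*l^2 + 1.66*l - 8.33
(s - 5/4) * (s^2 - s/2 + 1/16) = s^3 - 7*s^2/4 + 11*s/16 - 5/64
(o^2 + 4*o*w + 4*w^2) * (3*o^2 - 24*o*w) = 3*o^4 - 12*o^3*w - 84*o^2*w^2 - 96*o*w^3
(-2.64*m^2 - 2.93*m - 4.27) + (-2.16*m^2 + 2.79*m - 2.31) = -4.8*m^2 - 0.14*m - 6.58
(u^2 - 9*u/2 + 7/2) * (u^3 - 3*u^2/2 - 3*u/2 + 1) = u^5 - 6*u^4 + 35*u^3/4 + 5*u^2/2 - 39*u/4 + 7/2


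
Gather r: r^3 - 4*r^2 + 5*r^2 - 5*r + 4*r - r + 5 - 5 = r^3 + r^2 - 2*r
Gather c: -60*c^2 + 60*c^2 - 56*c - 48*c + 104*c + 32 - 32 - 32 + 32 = 0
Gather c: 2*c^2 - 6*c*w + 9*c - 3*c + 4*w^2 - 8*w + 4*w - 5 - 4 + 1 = 2*c^2 + c*(6 - 6*w) + 4*w^2 - 4*w - 8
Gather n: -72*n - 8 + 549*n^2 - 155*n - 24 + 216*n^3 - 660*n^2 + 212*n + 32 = 216*n^3 - 111*n^2 - 15*n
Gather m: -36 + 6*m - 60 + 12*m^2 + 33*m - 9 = 12*m^2 + 39*m - 105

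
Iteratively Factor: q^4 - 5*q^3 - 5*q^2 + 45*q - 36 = (q - 3)*(q^3 - 2*q^2 - 11*q + 12) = (q - 3)*(q - 1)*(q^2 - q - 12) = (q - 4)*(q - 3)*(q - 1)*(q + 3)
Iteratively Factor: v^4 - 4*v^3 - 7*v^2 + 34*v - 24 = (v + 3)*(v^3 - 7*v^2 + 14*v - 8) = (v - 2)*(v + 3)*(v^2 - 5*v + 4) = (v - 2)*(v - 1)*(v + 3)*(v - 4)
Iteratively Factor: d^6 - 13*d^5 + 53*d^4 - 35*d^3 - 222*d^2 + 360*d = (d - 3)*(d^5 - 10*d^4 + 23*d^3 + 34*d^2 - 120*d) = (d - 3)*(d + 2)*(d^4 - 12*d^3 + 47*d^2 - 60*d) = (d - 4)*(d - 3)*(d + 2)*(d^3 - 8*d^2 + 15*d) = (d - 4)*(d - 3)^2*(d + 2)*(d^2 - 5*d) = (d - 5)*(d - 4)*(d - 3)^2*(d + 2)*(d)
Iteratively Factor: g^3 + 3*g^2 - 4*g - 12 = (g + 2)*(g^2 + g - 6) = (g + 2)*(g + 3)*(g - 2)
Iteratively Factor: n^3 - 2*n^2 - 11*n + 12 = (n - 1)*(n^2 - n - 12) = (n - 1)*(n + 3)*(n - 4)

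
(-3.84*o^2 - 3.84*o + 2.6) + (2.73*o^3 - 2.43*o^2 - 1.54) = 2.73*o^3 - 6.27*o^2 - 3.84*o + 1.06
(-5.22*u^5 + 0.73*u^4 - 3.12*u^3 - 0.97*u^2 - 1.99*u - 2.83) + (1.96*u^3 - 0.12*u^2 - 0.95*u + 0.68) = -5.22*u^5 + 0.73*u^4 - 1.16*u^3 - 1.09*u^2 - 2.94*u - 2.15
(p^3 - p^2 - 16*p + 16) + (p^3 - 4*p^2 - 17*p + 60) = 2*p^3 - 5*p^2 - 33*p + 76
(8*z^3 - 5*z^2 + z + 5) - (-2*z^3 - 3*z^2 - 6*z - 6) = 10*z^3 - 2*z^2 + 7*z + 11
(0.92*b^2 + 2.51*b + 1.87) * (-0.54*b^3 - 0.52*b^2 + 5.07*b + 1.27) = -0.4968*b^5 - 1.8338*b^4 + 2.3494*b^3 + 12.9217*b^2 + 12.6686*b + 2.3749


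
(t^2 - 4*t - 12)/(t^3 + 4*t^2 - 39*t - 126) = (t + 2)/(t^2 + 10*t + 21)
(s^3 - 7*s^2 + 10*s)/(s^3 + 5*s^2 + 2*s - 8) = s*(s^2 - 7*s + 10)/(s^3 + 5*s^2 + 2*s - 8)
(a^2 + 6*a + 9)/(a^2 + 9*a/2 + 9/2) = 2*(a + 3)/(2*a + 3)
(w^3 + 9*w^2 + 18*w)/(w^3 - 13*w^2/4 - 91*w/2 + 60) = 4*w*(w + 3)/(4*w^2 - 37*w + 40)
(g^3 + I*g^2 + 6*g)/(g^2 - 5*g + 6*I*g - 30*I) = g*(g^2 + I*g + 6)/(g^2 + g*(-5 + 6*I) - 30*I)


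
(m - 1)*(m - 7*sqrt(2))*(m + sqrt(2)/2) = m^3 - 13*sqrt(2)*m^2/2 - m^2 - 7*m + 13*sqrt(2)*m/2 + 7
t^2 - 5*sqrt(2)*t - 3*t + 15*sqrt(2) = (t - 3)*(t - 5*sqrt(2))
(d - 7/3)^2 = d^2 - 14*d/3 + 49/9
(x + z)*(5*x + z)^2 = 25*x^3 + 35*x^2*z + 11*x*z^2 + z^3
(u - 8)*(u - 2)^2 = u^3 - 12*u^2 + 36*u - 32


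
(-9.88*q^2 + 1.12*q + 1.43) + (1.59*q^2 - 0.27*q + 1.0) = -8.29*q^2 + 0.85*q + 2.43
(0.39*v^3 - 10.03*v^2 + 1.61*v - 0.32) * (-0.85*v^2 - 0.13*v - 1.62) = -0.3315*v^5 + 8.4748*v^4 - 0.6964*v^3 + 16.3113*v^2 - 2.5666*v + 0.5184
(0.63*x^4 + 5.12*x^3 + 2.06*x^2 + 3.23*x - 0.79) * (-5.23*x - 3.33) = -3.2949*x^5 - 28.8755*x^4 - 27.8234*x^3 - 23.7527*x^2 - 6.6242*x + 2.6307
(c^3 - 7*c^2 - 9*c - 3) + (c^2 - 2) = c^3 - 6*c^2 - 9*c - 5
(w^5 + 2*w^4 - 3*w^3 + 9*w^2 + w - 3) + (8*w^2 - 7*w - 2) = w^5 + 2*w^4 - 3*w^3 + 17*w^2 - 6*w - 5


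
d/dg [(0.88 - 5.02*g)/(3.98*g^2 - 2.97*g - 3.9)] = (19.9796*g^2 - 7.0048*g + 22.1916)/(15.8404*g^4 - 23.6412*g^3 - 22.2231*g^2 + 23.166*g + 15.21)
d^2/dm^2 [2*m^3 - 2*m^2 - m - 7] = 12*m - 4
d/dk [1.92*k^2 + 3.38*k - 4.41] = 3.84*k + 3.38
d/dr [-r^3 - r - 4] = -3*r^2 - 1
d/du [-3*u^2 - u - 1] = -6*u - 1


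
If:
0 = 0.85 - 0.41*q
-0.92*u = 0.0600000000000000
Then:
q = 2.07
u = -0.07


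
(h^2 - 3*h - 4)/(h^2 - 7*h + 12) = (h + 1)/(h - 3)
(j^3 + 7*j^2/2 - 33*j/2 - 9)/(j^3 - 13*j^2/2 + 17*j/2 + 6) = (j + 6)/(j - 4)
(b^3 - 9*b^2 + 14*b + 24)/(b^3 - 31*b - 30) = (b - 4)/(b + 5)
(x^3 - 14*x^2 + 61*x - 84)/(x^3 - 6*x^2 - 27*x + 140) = (x - 3)/(x + 5)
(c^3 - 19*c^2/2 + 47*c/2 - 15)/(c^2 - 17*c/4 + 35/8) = 4*(c^2 - 7*c + 6)/(4*c - 7)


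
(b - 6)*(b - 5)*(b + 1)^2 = b^4 - 9*b^3 + 9*b^2 + 49*b + 30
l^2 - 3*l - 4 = (l - 4)*(l + 1)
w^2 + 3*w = w*(w + 3)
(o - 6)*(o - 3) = o^2 - 9*o + 18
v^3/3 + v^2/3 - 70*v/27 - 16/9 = (v/3 + 1)*(v - 8/3)*(v + 2/3)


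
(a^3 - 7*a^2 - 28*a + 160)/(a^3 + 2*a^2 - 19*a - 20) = (a - 8)/(a + 1)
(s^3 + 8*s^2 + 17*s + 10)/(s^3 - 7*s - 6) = (s + 5)/(s - 3)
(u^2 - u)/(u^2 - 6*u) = (u - 1)/(u - 6)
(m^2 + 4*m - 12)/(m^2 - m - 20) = (-m^2 - 4*m + 12)/(-m^2 + m + 20)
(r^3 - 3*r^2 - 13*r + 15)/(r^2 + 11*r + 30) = (r^3 - 3*r^2 - 13*r + 15)/(r^2 + 11*r + 30)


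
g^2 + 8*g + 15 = (g + 3)*(g + 5)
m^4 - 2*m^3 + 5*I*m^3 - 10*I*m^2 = m^2*(m - 2)*(m + 5*I)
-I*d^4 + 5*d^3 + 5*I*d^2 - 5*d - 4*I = (d - 1)*(d + 1)*(d + 4*I)*(-I*d + 1)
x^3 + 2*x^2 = x^2*(x + 2)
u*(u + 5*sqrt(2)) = u^2 + 5*sqrt(2)*u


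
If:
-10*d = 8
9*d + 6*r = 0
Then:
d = -4/5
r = 6/5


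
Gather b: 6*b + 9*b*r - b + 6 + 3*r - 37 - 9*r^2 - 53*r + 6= b*(9*r + 5) - 9*r^2 - 50*r - 25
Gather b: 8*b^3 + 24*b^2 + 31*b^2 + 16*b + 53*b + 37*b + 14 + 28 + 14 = 8*b^3 + 55*b^2 + 106*b + 56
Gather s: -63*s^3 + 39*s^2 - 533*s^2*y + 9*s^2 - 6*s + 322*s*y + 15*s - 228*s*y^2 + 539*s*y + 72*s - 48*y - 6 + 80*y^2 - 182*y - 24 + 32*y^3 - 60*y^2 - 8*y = -63*s^3 + s^2*(48 - 533*y) + s*(-228*y^2 + 861*y + 81) + 32*y^3 + 20*y^2 - 238*y - 30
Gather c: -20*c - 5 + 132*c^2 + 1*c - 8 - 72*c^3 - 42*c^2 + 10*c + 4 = -72*c^3 + 90*c^2 - 9*c - 9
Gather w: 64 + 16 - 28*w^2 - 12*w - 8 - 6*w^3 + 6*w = -6*w^3 - 28*w^2 - 6*w + 72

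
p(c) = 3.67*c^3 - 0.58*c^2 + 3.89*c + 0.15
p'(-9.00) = 906.14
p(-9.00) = -2757.27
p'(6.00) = 393.29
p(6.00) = 795.33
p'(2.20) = 54.63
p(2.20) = 44.98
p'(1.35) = 22.39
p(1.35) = 13.37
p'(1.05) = 14.81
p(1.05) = 7.84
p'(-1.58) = 33.21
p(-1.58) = -21.92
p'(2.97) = 97.56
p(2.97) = 102.73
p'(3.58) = 140.85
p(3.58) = 175.03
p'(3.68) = 148.72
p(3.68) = 189.51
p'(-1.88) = 44.98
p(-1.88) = -33.60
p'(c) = 11.01*c^2 - 1.16*c + 3.89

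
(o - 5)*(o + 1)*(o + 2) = o^3 - 2*o^2 - 13*o - 10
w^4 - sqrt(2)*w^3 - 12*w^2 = w^2*(w - 3*sqrt(2))*(w + 2*sqrt(2))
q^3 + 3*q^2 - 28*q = q*(q - 4)*(q + 7)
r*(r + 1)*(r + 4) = r^3 + 5*r^2 + 4*r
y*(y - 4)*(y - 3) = y^3 - 7*y^2 + 12*y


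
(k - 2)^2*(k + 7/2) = k^3 - k^2/2 - 10*k + 14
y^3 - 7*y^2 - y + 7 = (y - 7)*(y - 1)*(y + 1)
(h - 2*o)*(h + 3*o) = h^2 + h*o - 6*o^2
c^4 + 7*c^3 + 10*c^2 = c^2*(c + 2)*(c + 5)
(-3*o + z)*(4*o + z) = -12*o^2 + o*z + z^2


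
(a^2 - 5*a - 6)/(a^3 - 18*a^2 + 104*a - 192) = (a + 1)/(a^2 - 12*a + 32)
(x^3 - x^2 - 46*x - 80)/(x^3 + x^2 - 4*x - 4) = (x^2 - 3*x - 40)/(x^2 - x - 2)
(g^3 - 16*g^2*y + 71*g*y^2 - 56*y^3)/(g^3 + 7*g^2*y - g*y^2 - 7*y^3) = (g^2 - 15*g*y + 56*y^2)/(g^2 + 8*g*y + 7*y^2)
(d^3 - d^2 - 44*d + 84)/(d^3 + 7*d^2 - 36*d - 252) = (d - 2)/(d + 6)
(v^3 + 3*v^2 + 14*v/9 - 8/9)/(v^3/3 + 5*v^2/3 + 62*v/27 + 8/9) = 3*(3*v^2 + 5*v - 2)/(3*v^2 + 11*v + 6)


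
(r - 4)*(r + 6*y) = r^2 + 6*r*y - 4*r - 24*y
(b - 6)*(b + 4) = b^2 - 2*b - 24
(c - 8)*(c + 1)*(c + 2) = c^3 - 5*c^2 - 22*c - 16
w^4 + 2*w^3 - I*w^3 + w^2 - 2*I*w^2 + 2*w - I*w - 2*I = (w + 2)*(w - I)^2*(w + I)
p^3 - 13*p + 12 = (p - 3)*(p - 1)*(p + 4)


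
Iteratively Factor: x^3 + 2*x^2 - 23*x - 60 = (x + 3)*(x^2 - x - 20) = (x - 5)*(x + 3)*(x + 4)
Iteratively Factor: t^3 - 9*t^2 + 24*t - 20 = (t - 2)*(t^2 - 7*t + 10) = (t - 2)^2*(t - 5)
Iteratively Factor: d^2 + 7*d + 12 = (d + 3)*(d + 4)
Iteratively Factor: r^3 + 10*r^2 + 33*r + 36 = (r + 4)*(r^2 + 6*r + 9) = (r + 3)*(r + 4)*(r + 3)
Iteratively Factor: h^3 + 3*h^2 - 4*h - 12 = (h - 2)*(h^2 + 5*h + 6) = (h - 2)*(h + 2)*(h + 3)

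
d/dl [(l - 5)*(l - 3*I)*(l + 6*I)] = 3*l^2 + l*(-10 + 6*I) + 18 - 15*I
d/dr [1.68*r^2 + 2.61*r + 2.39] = 3.36*r + 2.61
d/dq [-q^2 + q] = 1 - 2*q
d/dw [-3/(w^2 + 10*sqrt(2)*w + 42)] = 6*(w + 5*sqrt(2))/(w^2 + 10*sqrt(2)*w + 42)^2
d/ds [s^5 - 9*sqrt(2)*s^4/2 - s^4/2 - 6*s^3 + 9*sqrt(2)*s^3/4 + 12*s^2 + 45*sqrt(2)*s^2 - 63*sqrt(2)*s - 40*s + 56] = 5*s^4 - 18*sqrt(2)*s^3 - 2*s^3 - 18*s^2 + 27*sqrt(2)*s^2/4 + 24*s + 90*sqrt(2)*s - 63*sqrt(2) - 40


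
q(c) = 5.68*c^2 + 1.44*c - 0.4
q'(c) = 11.36*c + 1.44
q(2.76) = 46.84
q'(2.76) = 32.79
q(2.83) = 49.17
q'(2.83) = 33.59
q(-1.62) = 12.17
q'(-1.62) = -16.96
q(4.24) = 107.82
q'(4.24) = 49.61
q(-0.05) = -0.46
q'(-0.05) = 0.87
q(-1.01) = 3.94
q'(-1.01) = -10.03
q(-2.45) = 30.17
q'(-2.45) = -26.39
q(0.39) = 1.03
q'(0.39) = 5.87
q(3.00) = 55.04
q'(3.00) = 35.52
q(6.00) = 212.72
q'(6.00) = 69.60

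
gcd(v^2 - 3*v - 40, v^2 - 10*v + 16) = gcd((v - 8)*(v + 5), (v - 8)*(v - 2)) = v - 8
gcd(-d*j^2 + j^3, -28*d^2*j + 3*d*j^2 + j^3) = j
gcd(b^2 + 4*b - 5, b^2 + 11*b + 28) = 1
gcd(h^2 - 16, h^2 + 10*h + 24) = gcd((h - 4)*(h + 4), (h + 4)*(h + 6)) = h + 4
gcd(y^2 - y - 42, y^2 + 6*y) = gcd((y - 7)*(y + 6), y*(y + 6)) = y + 6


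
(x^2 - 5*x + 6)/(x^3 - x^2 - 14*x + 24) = 1/(x + 4)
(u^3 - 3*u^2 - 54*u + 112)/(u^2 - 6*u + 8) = (u^2 - u - 56)/(u - 4)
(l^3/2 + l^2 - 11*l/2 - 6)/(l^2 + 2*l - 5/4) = 2*(l^3 + 2*l^2 - 11*l - 12)/(4*l^2 + 8*l - 5)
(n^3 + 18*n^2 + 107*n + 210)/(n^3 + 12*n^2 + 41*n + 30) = (n + 7)/(n + 1)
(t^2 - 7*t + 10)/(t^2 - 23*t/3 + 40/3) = 3*(t - 2)/(3*t - 8)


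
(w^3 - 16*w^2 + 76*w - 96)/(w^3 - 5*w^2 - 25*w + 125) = (w^3 - 16*w^2 + 76*w - 96)/(w^3 - 5*w^2 - 25*w + 125)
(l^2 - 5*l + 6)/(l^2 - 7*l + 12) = (l - 2)/(l - 4)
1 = 1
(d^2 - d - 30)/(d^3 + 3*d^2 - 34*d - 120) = 1/(d + 4)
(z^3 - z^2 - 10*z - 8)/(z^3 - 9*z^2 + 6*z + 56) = (z + 1)/(z - 7)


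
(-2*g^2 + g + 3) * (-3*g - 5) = 6*g^3 + 7*g^2 - 14*g - 15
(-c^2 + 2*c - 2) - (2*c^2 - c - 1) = -3*c^2 + 3*c - 1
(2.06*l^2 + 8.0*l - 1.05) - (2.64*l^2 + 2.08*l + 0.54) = -0.58*l^2 + 5.92*l - 1.59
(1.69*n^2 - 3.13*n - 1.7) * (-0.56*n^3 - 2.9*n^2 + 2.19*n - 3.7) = -0.9464*n^5 - 3.1482*n^4 + 13.7301*n^3 - 8.1777*n^2 + 7.858*n + 6.29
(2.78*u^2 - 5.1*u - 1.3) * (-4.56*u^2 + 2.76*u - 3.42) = -12.6768*u^4 + 30.9288*u^3 - 17.6556*u^2 + 13.854*u + 4.446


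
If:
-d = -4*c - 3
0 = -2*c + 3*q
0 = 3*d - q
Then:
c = -27/34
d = -3/17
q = -9/17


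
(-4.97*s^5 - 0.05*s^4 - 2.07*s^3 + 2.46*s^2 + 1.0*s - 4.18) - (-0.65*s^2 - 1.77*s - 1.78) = -4.97*s^5 - 0.05*s^4 - 2.07*s^3 + 3.11*s^2 + 2.77*s - 2.4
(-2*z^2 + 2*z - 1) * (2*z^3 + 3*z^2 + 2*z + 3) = -4*z^5 - 2*z^4 - 5*z^2 + 4*z - 3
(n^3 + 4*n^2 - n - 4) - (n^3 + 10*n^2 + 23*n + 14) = -6*n^2 - 24*n - 18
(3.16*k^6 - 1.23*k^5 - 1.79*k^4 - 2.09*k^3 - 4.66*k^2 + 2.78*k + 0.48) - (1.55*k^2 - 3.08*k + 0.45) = 3.16*k^6 - 1.23*k^5 - 1.79*k^4 - 2.09*k^3 - 6.21*k^2 + 5.86*k + 0.03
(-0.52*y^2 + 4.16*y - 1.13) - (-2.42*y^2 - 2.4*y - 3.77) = 1.9*y^2 + 6.56*y + 2.64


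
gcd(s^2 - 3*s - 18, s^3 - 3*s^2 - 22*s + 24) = s - 6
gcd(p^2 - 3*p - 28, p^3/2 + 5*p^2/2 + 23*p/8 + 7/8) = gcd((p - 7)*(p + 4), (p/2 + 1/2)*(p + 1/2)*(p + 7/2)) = 1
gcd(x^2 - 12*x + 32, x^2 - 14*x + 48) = x - 8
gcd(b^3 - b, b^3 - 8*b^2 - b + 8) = b^2 - 1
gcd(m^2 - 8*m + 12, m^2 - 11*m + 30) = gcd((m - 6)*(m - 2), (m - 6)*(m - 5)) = m - 6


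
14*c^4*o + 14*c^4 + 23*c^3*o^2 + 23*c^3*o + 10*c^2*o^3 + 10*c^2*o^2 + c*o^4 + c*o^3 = (c + o)*(2*c + o)*(7*c + o)*(c*o + c)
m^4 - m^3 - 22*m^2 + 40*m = m*(m - 4)*(m - 2)*(m + 5)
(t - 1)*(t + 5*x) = t^2 + 5*t*x - t - 5*x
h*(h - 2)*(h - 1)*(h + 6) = h^4 + 3*h^3 - 16*h^2 + 12*h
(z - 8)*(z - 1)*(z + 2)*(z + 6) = z^4 - z^3 - 52*z^2 - 44*z + 96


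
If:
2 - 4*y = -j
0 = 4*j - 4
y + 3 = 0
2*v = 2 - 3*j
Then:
No Solution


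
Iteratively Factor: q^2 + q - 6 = (q - 2)*(q + 3)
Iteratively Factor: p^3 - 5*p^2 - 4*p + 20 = (p - 2)*(p^2 - 3*p - 10) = (p - 2)*(p + 2)*(p - 5)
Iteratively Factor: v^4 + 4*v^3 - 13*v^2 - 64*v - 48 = (v + 1)*(v^3 + 3*v^2 - 16*v - 48) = (v - 4)*(v + 1)*(v^2 + 7*v + 12) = (v - 4)*(v + 1)*(v + 3)*(v + 4)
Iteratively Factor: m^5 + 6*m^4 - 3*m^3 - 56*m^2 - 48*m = (m + 1)*(m^4 + 5*m^3 - 8*m^2 - 48*m) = m*(m + 1)*(m^3 + 5*m^2 - 8*m - 48) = m*(m + 1)*(m + 4)*(m^2 + m - 12) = m*(m + 1)*(m + 4)^2*(m - 3)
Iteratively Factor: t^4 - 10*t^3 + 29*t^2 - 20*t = (t)*(t^3 - 10*t^2 + 29*t - 20) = t*(t - 1)*(t^2 - 9*t + 20) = t*(t - 4)*(t - 1)*(t - 5)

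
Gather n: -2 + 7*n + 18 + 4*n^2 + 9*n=4*n^2 + 16*n + 16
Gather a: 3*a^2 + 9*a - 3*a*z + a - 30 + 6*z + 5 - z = 3*a^2 + a*(10 - 3*z) + 5*z - 25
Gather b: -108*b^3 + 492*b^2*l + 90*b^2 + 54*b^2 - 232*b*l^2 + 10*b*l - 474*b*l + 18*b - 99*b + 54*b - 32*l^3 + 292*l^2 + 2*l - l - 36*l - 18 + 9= -108*b^3 + b^2*(492*l + 144) + b*(-232*l^2 - 464*l - 27) - 32*l^3 + 292*l^2 - 35*l - 9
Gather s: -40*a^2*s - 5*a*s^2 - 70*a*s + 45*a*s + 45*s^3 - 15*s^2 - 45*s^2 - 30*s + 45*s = 45*s^3 + s^2*(-5*a - 60) + s*(-40*a^2 - 25*a + 15)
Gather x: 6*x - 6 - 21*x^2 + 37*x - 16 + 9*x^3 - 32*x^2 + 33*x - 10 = 9*x^3 - 53*x^2 + 76*x - 32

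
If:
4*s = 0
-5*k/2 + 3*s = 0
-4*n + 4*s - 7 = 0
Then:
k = 0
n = -7/4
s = 0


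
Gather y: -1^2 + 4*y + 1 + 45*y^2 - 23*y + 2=45*y^2 - 19*y + 2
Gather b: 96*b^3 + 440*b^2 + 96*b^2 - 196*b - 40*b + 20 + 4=96*b^3 + 536*b^2 - 236*b + 24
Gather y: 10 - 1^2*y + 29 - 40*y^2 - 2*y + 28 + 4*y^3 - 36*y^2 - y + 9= 4*y^3 - 76*y^2 - 4*y + 76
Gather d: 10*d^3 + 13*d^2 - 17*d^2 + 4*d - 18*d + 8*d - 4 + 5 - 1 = 10*d^3 - 4*d^2 - 6*d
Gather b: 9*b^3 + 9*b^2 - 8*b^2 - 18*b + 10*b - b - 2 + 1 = 9*b^3 + b^2 - 9*b - 1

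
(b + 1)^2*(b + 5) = b^3 + 7*b^2 + 11*b + 5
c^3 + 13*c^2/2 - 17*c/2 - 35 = (c - 5/2)*(c + 2)*(c + 7)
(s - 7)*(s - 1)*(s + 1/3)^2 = s^4 - 22*s^3/3 + 16*s^2/9 + 34*s/9 + 7/9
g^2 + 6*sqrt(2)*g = g*(g + 6*sqrt(2))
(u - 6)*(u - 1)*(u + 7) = u^3 - 43*u + 42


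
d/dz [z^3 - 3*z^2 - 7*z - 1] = 3*z^2 - 6*z - 7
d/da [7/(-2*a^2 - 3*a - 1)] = 7*(4*a + 3)/(2*a^2 + 3*a + 1)^2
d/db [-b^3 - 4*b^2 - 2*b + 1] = -3*b^2 - 8*b - 2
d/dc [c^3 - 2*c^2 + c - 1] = 3*c^2 - 4*c + 1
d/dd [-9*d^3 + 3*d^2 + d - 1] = -27*d^2 + 6*d + 1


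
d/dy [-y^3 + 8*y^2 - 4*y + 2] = -3*y^2 + 16*y - 4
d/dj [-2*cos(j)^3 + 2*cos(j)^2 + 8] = 2*(3*cos(j) - 2)*sin(j)*cos(j)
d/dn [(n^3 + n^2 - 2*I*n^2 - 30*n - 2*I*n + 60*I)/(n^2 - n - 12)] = (n^4 - 2*n^3 + n^2*(-7 + 4*I) + n*(-24 - 72*I) + 360 + 84*I)/(n^4 - 2*n^3 - 23*n^2 + 24*n + 144)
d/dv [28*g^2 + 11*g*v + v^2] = 11*g + 2*v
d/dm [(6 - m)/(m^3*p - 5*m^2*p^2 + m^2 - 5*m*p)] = (-m*(m^2*p - 5*m*p^2 + m - 5*p) + (m - 6)*(3*m^2*p - 10*m*p^2 + 2*m - 5*p))/(m^2*(m^2*p - 5*m*p^2 + m - 5*p)^2)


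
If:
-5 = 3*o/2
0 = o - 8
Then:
No Solution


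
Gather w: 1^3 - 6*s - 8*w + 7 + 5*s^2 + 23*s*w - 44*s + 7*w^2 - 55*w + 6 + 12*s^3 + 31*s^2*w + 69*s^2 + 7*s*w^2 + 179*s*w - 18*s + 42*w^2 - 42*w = 12*s^3 + 74*s^2 - 68*s + w^2*(7*s + 49) + w*(31*s^2 + 202*s - 105) + 14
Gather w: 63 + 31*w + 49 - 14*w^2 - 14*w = -14*w^2 + 17*w + 112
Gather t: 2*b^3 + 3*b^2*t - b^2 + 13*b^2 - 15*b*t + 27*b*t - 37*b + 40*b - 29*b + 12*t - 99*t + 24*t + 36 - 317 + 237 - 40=2*b^3 + 12*b^2 - 26*b + t*(3*b^2 + 12*b - 63) - 84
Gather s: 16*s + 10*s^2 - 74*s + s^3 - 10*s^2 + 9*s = s^3 - 49*s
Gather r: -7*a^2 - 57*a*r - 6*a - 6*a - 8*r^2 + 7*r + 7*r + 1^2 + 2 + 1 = -7*a^2 - 12*a - 8*r^2 + r*(14 - 57*a) + 4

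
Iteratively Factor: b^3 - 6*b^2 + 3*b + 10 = (b - 2)*(b^2 - 4*b - 5) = (b - 2)*(b + 1)*(b - 5)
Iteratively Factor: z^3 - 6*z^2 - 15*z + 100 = (z + 4)*(z^2 - 10*z + 25) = (z - 5)*(z + 4)*(z - 5)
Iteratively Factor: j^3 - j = (j)*(j^2 - 1) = j*(j - 1)*(j + 1)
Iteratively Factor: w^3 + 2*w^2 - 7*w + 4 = (w - 1)*(w^2 + 3*w - 4) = (w - 1)^2*(w + 4)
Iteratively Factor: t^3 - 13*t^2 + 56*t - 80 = (t - 5)*(t^2 - 8*t + 16) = (t - 5)*(t - 4)*(t - 4)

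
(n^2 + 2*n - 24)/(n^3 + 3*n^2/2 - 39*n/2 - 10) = 2*(n + 6)/(2*n^2 + 11*n + 5)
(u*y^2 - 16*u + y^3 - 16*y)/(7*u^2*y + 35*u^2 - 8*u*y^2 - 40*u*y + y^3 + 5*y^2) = (u*y^2 - 16*u + y^3 - 16*y)/(7*u^2*y + 35*u^2 - 8*u*y^2 - 40*u*y + y^3 + 5*y^2)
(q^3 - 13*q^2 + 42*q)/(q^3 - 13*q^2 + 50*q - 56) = q*(q - 6)/(q^2 - 6*q + 8)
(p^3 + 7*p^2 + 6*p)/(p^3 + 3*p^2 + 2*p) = (p + 6)/(p + 2)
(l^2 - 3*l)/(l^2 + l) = (l - 3)/(l + 1)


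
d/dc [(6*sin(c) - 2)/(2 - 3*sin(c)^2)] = 6*(3*sin(c)^2 - 2*sin(c) + 2)*cos(c)/(3*sin(c)^2 - 2)^2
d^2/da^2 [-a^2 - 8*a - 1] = -2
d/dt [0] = 0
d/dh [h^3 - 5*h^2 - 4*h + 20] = 3*h^2 - 10*h - 4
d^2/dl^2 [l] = 0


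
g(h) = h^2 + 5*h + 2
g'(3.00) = 11.00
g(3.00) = 26.00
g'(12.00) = 29.00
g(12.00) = 206.00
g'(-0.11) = 4.78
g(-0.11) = 1.46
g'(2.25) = 9.50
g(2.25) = 18.31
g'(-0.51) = 3.98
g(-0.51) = -0.29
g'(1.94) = 8.88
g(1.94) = 15.46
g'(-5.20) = -5.40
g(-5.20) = 3.04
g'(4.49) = 13.98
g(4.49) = 44.61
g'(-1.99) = 1.02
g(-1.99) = -3.99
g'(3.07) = 11.14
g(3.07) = 26.77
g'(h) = 2*h + 5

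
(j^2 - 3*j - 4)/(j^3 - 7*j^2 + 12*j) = (j + 1)/(j*(j - 3))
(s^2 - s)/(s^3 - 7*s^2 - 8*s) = (1 - s)/(-s^2 + 7*s + 8)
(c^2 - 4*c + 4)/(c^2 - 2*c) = (c - 2)/c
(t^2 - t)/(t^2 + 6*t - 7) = t/(t + 7)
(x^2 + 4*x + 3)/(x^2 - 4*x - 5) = (x + 3)/(x - 5)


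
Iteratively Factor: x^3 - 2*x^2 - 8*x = (x - 4)*(x^2 + 2*x) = x*(x - 4)*(x + 2)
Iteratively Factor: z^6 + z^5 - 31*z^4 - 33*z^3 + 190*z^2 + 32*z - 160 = (z + 4)*(z^5 - 3*z^4 - 19*z^3 + 43*z^2 + 18*z - 40) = (z + 1)*(z + 4)*(z^4 - 4*z^3 - 15*z^2 + 58*z - 40) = (z - 2)*(z + 1)*(z + 4)*(z^3 - 2*z^2 - 19*z + 20) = (z - 2)*(z + 1)*(z + 4)^2*(z^2 - 6*z + 5) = (z - 5)*(z - 2)*(z + 1)*(z + 4)^2*(z - 1)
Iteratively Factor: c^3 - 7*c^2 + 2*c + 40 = (c + 2)*(c^2 - 9*c + 20) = (c - 4)*(c + 2)*(c - 5)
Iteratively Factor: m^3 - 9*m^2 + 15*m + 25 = (m - 5)*(m^2 - 4*m - 5) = (m - 5)*(m + 1)*(m - 5)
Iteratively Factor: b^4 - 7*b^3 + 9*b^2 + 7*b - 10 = (b - 2)*(b^3 - 5*b^2 - b + 5) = (b - 2)*(b + 1)*(b^2 - 6*b + 5) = (b - 5)*(b - 2)*(b + 1)*(b - 1)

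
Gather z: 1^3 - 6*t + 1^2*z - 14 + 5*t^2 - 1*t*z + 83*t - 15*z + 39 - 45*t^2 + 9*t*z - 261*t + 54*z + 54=-40*t^2 - 184*t + z*(8*t + 40) + 80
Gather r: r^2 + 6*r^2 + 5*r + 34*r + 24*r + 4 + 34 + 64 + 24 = 7*r^2 + 63*r + 126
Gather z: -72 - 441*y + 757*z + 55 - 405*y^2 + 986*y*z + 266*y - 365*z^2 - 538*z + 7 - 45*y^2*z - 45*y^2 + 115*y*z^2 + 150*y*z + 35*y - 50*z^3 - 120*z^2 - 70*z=-450*y^2 - 140*y - 50*z^3 + z^2*(115*y - 485) + z*(-45*y^2 + 1136*y + 149) - 10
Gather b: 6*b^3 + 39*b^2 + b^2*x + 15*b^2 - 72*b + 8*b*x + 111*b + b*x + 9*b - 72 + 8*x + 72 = 6*b^3 + b^2*(x + 54) + b*(9*x + 48) + 8*x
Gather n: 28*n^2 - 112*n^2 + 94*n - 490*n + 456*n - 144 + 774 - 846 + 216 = -84*n^2 + 60*n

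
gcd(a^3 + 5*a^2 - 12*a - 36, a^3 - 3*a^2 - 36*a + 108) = a^2 + 3*a - 18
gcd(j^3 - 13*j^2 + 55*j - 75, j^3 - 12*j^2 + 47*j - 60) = j^2 - 8*j + 15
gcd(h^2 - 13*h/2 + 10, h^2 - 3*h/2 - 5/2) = h - 5/2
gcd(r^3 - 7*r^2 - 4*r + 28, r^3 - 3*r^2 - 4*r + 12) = r^2 - 4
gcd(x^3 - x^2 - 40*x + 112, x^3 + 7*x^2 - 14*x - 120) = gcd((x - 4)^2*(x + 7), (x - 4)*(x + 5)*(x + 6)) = x - 4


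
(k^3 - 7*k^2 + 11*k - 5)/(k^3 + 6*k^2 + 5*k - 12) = (k^2 - 6*k + 5)/(k^2 + 7*k + 12)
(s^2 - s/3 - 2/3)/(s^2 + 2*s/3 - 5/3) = (3*s + 2)/(3*s + 5)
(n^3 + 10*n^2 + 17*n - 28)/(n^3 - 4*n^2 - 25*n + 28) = (n + 7)/(n - 7)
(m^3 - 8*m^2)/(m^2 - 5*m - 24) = m^2/(m + 3)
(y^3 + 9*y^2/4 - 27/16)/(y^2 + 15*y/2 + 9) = (8*y^2 + 6*y - 9)/(8*(y + 6))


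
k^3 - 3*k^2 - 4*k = k*(k - 4)*(k + 1)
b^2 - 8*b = b*(b - 8)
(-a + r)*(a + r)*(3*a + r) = -3*a^3 - a^2*r + 3*a*r^2 + r^3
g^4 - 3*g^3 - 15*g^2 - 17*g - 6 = (g - 6)*(g + 1)^3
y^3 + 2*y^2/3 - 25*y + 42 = (y - 3)*(y - 7/3)*(y + 6)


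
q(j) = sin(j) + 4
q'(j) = cos(j)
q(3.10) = 4.04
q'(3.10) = -1.00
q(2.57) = 4.54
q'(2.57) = -0.84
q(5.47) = 3.27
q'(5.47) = 0.69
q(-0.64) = 3.40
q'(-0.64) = 0.80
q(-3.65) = 4.49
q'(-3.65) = -0.87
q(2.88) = 4.26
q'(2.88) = -0.97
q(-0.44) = 3.57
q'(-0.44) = 0.90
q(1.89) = 4.95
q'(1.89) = -0.31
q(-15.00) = 3.35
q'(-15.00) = -0.76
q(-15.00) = 3.35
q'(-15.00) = -0.76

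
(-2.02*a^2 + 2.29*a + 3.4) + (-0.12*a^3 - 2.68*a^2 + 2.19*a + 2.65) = -0.12*a^3 - 4.7*a^2 + 4.48*a + 6.05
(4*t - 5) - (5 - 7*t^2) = 7*t^2 + 4*t - 10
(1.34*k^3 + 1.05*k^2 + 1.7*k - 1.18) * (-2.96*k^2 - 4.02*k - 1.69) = -3.9664*k^5 - 8.4948*k^4 - 11.5176*k^3 - 5.1157*k^2 + 1.8706*k + 1.9942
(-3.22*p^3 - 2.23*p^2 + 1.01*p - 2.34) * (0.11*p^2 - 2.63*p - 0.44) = -0.3542*p^5 + 8.2233*p^4 + 7.3928*p^3 - 1.9325*p^2 + 5.7098*p + 1.0296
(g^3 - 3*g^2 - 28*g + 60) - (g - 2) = g^3 - 3*g^2 - 29*g + 62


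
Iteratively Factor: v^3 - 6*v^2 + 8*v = (v)*(v^2 - 6*v + 8) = v*(v - 2)*(v - 4)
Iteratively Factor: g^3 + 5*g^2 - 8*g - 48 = (g + 4)*(g^2 + g - 12) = (g + 4)^2*(g - 3)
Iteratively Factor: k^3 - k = (k)*(k^2 - 1) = k*(k - 1)*(k + 1)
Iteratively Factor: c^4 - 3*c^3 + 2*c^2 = (c)*(c^3 - 3*c^2 + 2*c) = c*(c - 2)*(c^2 - c) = c*(c - 2)*(c - 1)*(c)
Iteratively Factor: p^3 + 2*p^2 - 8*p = (p - 2)*(p^2 + 4*p) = p*(p - 2)*(p + 4)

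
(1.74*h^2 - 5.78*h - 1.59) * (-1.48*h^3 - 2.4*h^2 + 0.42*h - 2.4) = -2.5752*h^5 + 4.3784*h^4 + 16.956*h^3 - 2.7876*h^2 + 13.2042*h + 3.816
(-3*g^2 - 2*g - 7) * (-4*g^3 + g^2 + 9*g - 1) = 12*g^5 + 5*g^4 - g^3 - 22*g^2 - 61*g + 7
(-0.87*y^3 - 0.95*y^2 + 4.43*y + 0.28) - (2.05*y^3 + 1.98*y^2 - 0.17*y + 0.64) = -2.92*y^3 - 2.93*y^2 + 4.6*y - 0.36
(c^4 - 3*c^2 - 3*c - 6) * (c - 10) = c^5 - 10*c^4 - 3*c^3 + 27*c^2 + 24*c + 60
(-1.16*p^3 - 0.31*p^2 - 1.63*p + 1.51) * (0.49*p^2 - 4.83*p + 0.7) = -0.5684*p^5 + 5.4509*p^4 - 0.1134*p^3 + 8.3958*p^2 - 8.4343*p + 1.057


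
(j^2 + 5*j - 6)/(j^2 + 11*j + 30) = (j - 1)/(j + 5)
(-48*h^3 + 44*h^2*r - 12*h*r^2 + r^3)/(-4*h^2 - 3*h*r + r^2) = (12*h^2 - 8*h*r + r^2)/(h + r)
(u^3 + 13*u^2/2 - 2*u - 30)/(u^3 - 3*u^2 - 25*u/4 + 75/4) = 2*(u^2 + 4*u - 12)/(2*u^2 - 11*u + 15)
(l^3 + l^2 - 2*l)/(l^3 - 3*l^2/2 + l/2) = 2*(l + 2)/(2*l - 1)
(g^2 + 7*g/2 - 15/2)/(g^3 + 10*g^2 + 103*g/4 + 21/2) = 2*(2*g^2 + 7*g - 15)/(4*g^3 + 40*g^2 + 103*g + 42)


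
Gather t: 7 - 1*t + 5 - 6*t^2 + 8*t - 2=-6*t^2 + 7*t + 10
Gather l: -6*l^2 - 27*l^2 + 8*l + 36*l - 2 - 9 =-33*l^2 + 44*l - 11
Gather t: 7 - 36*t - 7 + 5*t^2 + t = 5*t^2 - 35*t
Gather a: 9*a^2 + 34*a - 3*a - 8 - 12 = 9*a^2 + 31*a - 20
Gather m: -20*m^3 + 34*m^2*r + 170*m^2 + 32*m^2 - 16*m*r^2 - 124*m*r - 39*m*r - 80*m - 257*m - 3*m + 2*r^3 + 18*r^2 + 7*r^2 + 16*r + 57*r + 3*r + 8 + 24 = -20*m^3 + m^2*(34*r + 202) + m*(-16*r^2 - 163*r - 340) + 2*r^3 + 25*r^2 + 76*r + 32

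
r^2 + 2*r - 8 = (r - 2)*(r + 4)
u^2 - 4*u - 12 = (u - 6)*(u + 2)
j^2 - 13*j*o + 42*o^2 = (j - 7*o)*(j - 6*o)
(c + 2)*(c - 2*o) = c^2 - 2*c*o + 2*c - 4*o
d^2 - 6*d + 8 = (d - 4)*(d - 2)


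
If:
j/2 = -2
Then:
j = -4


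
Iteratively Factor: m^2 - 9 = (m + 3)*(m - 3)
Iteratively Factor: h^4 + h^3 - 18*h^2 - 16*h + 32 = (h - 4)*(h^3 + 5*h^2 + 2*h - 8) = (h - 4)*(h - 1)*(h^2 + 6*h + 8) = (h - 4)*(h - 1)*(h + 2)*(h + 4)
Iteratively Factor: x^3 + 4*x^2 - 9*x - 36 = (x - 3)*(x^2 + 7*x + 12) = (x - 3)*(x + 4)*(x + 3)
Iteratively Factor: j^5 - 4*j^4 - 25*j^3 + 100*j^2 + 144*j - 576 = (j + 3)*(j^4 - 7*j^3 - 4*j^2 + 112*j - 192) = (j + 3)*(j + 4)*(j^3 - 11*j^2 + 40*j - 48) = (j - 4)*(j + 3)*(j + 4)*(j^2 - 7*j + 12) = (j - 4)^2*(j + 3)*(j + 4)*(j - 3)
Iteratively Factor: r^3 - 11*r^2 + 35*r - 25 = (r - 5)*(r^2 - 6*r + 5) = (r - 5)^2*(r - 1)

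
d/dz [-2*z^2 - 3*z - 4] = -4*z - 3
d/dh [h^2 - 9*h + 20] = 2*h - 9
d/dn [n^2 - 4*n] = 2*n - 4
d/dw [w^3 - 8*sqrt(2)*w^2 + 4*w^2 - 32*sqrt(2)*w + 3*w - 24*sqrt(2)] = 3*w^2 - 16*sqrt(2)*w + 8*w - 32*sqrt(2) + 3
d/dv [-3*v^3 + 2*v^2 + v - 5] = -9*v^2 + 4*v + 1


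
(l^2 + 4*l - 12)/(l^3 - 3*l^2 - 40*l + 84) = 1/(l - 7)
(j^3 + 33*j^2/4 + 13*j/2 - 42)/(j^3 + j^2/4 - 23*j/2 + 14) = (j + 6)/(j - 2)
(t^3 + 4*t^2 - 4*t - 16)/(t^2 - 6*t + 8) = (t^2 + 6*t + 8)/(t - 4)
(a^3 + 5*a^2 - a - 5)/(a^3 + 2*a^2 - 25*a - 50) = (a^2 - 1)/(a^2 - 3*a - 10)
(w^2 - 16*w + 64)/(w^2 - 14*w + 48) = (w - 8)/(w - 6)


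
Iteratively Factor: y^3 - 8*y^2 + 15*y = (y - 5)*(y^2 - 3*y) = (y - 5)*(y - 3)*(y)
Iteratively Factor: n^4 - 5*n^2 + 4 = (n - 1)*(n^3 + n^2 - 4*n - 4) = (n - 1)*(n + 1)*(n^2 - 4) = (n - 1)*(n + 1)*(n + 2)*(n - 2)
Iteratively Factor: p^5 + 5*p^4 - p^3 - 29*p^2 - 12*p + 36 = (p - 2)*(p^4 + 7*p^3 + 13*p^2 - 3*p - 18) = (p - 2)*(p - 1)*(p^3 + 8*p^2 + 21*p + 18) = (p - 2)*(p - 1)*(p + 3)*(p^2 + 5*p + 6) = (p - 2)*(p - 1)*(p + 2)*(p + 3)*(p + 3)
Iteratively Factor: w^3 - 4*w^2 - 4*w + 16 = (w - 2)*(w^2 - 2*w - 8) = (w - 4)*(w - 2)*(w + 2)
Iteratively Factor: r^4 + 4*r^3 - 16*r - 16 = (r + 2)*(r^3 + 2*r^2 - 4*r - 8) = (r + 2)^2*(r^2 - 4) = (r + 2)^3*(r - 2)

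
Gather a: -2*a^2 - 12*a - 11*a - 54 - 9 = -2*a^2 - 23*a - 63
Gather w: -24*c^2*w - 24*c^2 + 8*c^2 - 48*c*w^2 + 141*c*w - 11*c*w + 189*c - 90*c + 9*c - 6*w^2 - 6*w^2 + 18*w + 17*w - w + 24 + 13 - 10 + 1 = -16*c^2 + 108*c + w^2*(-48*c - 12) + w*(-24*c^2 + 130*c + 34) + 28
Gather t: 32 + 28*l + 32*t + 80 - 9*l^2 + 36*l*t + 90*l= -9*l^2 + 118*l + t*(36*l + 32) + 112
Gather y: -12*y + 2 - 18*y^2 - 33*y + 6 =-18*y^2 - 45*y + 8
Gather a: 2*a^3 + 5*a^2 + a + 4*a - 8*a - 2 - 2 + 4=2*a^3 + 5*a^2 - 3*a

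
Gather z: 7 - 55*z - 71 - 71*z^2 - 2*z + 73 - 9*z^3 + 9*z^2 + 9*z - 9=-9*z^3 - 62*z^2 - 48*z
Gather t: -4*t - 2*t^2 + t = -2*t^2 - 3*t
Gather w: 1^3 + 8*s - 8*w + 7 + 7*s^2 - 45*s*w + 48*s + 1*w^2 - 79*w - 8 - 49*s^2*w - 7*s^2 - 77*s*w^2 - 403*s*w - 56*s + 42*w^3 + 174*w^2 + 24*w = 42*w^3 + w^2*(175 - 77*s) + w*(-49*s^2 - 448*s - 63)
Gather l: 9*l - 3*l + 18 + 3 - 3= 6*l + 18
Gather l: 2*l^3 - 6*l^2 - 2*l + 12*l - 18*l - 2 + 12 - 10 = 2*l^3 - 6*l^2 - 8*l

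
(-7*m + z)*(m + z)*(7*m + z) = -49*m^3 - 49*m^2*z + m*z^2 + z^3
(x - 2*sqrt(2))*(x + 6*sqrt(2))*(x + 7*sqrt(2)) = x^3 + 11*sqrt(2)*x^2 + 32*x - 168*sqrt(2)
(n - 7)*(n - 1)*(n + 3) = n^3 - 5*n^2 - 17*n + 21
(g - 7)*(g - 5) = g^2 - 12*g + 35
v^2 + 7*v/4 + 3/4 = (v + 3/4)*(v + 1)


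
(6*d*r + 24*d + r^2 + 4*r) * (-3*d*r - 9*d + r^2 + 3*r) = -18*d^2*r^2 - 126*d^2*r - 216*d^2 + 3*d*r^3 + 21*d*r^2 + 36*d*r + r^4 + 7*r^3 + 12*r^2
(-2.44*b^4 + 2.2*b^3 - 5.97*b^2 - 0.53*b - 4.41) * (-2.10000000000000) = 5.124*b^4 - 4.62*b^3 + 12.537*b^2 + 1.113*b + 9.261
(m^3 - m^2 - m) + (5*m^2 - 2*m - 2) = m^3 + 4*m^2 - 3*m - 2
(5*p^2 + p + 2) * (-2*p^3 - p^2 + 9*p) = -10*p^5 - 7*p^4 + 40*p^3 + 7*p^2 + 18*p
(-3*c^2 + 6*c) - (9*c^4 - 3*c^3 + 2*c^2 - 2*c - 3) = -9*c^4 + 3*c^3 - 5*c^2 + 8*c + 3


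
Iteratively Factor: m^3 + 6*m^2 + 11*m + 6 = (m + 2)*(m^2 + 4*m + 3) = (m + 2)*(m + 3)*(m + 1)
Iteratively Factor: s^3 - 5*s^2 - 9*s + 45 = (s + 3)*(s^2 - 8*s + 15) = (s - 5)*(s + 3)*(s - 3)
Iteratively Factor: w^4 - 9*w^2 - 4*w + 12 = (w - 3)*(w^3 + 3*w^2 - 4) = (w - 3)*(w + 2)*(w^2 + w - 2) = (w - 3)*(w - 1)*(w + 2)*(w + 2)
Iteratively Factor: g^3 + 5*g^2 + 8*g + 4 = (g + 2)*(g^2 + 3*g + 2) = (g + 1)*(g + 2)*(g + 2)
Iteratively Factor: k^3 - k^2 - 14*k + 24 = (k - 3)*(k^2 + 2*k - 8) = (k - 3)*(k + 4)*(k - 2)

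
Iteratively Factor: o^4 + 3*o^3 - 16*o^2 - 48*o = (o - 4)*(o^3 + 7*o^2 + 12*o) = (o - 4)*(o + 3)*(o^2 + 4*o) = (o - 4)*(o + 3)*(o + 4)*(o)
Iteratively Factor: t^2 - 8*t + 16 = (t - 4)*(t - 4)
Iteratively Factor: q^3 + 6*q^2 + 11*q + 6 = (q + 3)*(q^2 + 3*q + 2) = (q + 2)*(q + 3)*(q + 1)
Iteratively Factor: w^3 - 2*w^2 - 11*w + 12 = (w - 4)*(w^2 + 2*w - 3) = (w - 4)*(w - 1)*(w + 3)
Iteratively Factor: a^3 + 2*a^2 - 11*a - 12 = (a - 3)*(a^2 + 5*a + 4) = (a - 3)*(a + 1)*(a + 4)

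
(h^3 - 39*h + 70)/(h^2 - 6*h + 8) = (h^2 + 2*h - 35)/(h - 4)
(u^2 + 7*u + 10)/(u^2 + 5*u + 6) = (u + 5)/(u + 3)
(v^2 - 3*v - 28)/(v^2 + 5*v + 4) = (v - 7)/(v + 1)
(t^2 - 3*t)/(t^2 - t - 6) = t/(t + 2)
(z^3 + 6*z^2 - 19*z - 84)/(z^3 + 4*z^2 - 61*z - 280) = (z^2 - z - 12)/(z^2 - 3*z - 40)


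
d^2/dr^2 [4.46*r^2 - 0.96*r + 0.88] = 8.92000000000000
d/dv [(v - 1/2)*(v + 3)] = 2*v + 5/2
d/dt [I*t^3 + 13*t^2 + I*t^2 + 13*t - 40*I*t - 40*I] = 3*I*t^2 + 2*t*(13 + I) + 13 - 40*I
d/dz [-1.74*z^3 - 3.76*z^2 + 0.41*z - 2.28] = -5.22*z^2 - 7.52*z + 0.41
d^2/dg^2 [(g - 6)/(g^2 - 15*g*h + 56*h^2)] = 2*((g - 6)*(2*g - 15*h)^2 + 3*(-g + 5*h + 2)*(g^2 - 15*g*h + 56*h^2))/(g^2 - 15*g*h + 56*h^2)^3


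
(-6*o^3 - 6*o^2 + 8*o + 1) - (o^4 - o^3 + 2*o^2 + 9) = -o^4 - 5*o^3 - 8*o^2 + 8*o - 8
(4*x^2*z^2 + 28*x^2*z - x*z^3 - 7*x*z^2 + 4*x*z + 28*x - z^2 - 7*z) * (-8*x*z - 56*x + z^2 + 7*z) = -32*x^3*z^3 - 448*x^3*z^2 - 1568*x^3*z + 12*x^2*z^4 + 168*x^2*z^3 + 556*x^2*z^2 - 448*x^2*z - 1568*x^2 - x*z^5 - 14*x*z^4 - 37*x*z^3 + 168*x*z^2 + 588*x*z - z^4 - 14*z^3 - 49*z^2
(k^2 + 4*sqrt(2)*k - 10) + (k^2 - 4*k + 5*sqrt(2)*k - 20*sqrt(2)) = 2*k^2 - 4*k + 9*sqrt(2)*k - 20*sqrt(2) - 10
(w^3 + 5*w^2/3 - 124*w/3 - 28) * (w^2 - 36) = w^5 + 5*w^4/3 - 232*w^3/3 - 88*w^2 + 1488*w + 1008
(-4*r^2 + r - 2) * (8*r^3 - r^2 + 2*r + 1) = -32*r^5 + 12*r^4 - 25*r^3 - 3*r - 2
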